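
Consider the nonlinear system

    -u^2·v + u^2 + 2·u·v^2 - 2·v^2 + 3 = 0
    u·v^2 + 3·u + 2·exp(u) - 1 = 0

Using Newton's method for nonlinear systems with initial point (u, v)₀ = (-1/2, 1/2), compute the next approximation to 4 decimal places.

(-0.1018, 1.2308)

At (-1/2, 1/2): F = (2.3750, -1.411939).
Jacobian J = [[-2·u·v + 2·u + 2·v^2, -u^2 + 4·u·v - 4·v], [v^2 + 2·exp(u) + 3, 2·u·v]].
At the point, J = [[0.0000, -3.2500], [4.463061, -0.5000]] (det J = 14.504949).
Solving J·Δ = −F gives Δ = (0.3982, 0.7308).
Then the next iterate is (u, v)₁ = (-0.1018, 1.2308).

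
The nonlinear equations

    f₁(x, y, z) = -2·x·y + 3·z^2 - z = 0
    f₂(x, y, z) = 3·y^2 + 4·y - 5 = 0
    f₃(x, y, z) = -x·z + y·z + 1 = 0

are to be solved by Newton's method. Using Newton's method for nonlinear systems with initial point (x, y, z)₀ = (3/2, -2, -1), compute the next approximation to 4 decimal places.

(0.9375, -2.1250, 0.1607)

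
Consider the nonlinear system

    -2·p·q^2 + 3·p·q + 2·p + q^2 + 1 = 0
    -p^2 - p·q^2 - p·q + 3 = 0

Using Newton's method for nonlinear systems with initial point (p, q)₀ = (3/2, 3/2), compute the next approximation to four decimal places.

(-0.5254, 2.9661)

At (3/2, 3/2): F = (6.2500, -4.8750).
Jacobian J = [[-2·q^2 + 3·q + 2, -4·p·q + 3·p + 2·q], [-2·p - q^2 - q, -2·p·q - p]].
At the point, J = [[2.0000, -1.5000], [-6.7500, -6.0000]] (det J = -22.1250).
Solving J·Δ = −F gives Δ = (-2.0254, 1.4661).
Then the next iterate is (p, q)₁ = (-0.5254, 2.9661).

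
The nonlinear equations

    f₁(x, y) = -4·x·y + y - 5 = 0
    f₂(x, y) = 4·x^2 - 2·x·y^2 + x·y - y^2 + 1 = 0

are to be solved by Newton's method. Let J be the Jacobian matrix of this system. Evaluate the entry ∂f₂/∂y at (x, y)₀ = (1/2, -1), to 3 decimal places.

4.500

∂f₂/∂y = -4·x·y + x - 2·y.
At (1/2, -1) this is 4.500.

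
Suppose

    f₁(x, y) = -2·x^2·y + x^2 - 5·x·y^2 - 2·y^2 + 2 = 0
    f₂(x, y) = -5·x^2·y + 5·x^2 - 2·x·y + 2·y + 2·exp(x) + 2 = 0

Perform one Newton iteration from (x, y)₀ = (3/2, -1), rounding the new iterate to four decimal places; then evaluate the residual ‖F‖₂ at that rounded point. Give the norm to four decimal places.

10.5156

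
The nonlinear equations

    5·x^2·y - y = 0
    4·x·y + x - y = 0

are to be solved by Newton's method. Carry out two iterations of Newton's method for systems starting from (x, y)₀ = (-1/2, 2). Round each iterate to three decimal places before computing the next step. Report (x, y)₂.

At (-1/2, 2): F = (0.500, -6.500).
Jacobian J = [[10·x·y, 5·x^2 - 1], [4·y + 1, 4·x - 1]].
At the point, J = [[-10.000, 0.250], [9.000, -3.000]] (det J = 27.750).
Solving J·Δ = −F gives Δ = (-0.005, -2.180).
Then the next iterate is (x, y)₁ = (-0.505, -0.180).
Round to (-0.505, -0.180) and repeat: F = (-0.04952, 0.03860), J = [[0.909, 0.27513], [0.280, -3.020]].
Δ = (0.049, 0.017), so (x, y)₂ = (-0.456, -0.163).

(-0.456, -0.163)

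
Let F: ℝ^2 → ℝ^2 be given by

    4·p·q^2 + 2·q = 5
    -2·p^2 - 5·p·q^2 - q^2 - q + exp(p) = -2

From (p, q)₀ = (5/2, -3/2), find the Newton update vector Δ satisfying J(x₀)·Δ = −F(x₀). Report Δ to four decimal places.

(1.8565, 1.1146)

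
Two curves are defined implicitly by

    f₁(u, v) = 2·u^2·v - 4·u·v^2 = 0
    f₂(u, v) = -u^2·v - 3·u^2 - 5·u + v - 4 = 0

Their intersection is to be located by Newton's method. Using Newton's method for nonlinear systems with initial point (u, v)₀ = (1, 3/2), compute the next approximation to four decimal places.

At (1, 3/2): F = (-6.0000, -12.0000).
Jacobian J = [[4·u·v - 4·v^2, 2·u^2 - 8·u·v], [-2·u·v - 6·u - 5, -u^2 + 1]].
At the point, J = [[-3.0000, -10.0000], [-14.0000, 0.0000]] (det J = -140.0000).
Solving J·Δ = −F gives Δ = (-0.8571, -0.3429).
Then the next iterate is (u, v)₁ = (0.1429, 1.1571).

(0.1429, 1.1571)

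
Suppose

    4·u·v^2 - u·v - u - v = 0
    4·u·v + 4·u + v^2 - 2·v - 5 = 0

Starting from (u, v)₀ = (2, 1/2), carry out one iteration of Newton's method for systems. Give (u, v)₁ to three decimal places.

At (2, 1/2): F = (-1.500, 6.250).
Jacobian J = [[4·v^2 - v - 1, 8·u·v - u - 1], [4·v + 4, 4·u + 2·v - 2]].
At the point, J = [[-0.500, 5.000], [6.000, 7.000]] (det J = -33.500).
Solving J·Δ = −F gives Δ = (-1.246, 0.175).
Then the next iterate is (u, v)₁ = (0.754, 0.675).

(0.754, 0.675)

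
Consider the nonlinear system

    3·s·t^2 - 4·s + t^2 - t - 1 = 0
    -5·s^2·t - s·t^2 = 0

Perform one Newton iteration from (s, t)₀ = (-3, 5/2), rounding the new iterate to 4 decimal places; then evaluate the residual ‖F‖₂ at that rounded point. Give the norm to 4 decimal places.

29.9301

At (-3, 5/2): F = (-41.5000, -93.7500).
Jacobian J = [[3·t^2 - 4, 6·s·t + 2·t - 1], [-10·s·t - t^2, -5·s^2 - 2·s·t]].
At the point, J = [[14.7500, -41.0000], [68.7500, -30.0000]] (det J = 2376.2500).
Solving J·Δ = −F gives Δ = (1.0936, -0.6188).
Then the next iterate is (s, t)₁ = (-1.9064, 1.8812).
Re-evaluating at (-1.9064, 1.8812): F = (-11.956440, -27.438215), so ‖F‖₂ = 29.9301.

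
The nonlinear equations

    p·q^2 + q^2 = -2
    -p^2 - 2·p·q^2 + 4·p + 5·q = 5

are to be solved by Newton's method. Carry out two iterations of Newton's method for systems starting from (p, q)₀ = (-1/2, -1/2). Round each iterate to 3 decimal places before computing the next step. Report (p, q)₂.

(-1.776, 1.773)

At (-1/2, -1/2): F = (2.125, -9.500).
Jacobian J = [[q^2, 2·p·q + 2·q], [-2·p - 2·q^2 + 4, -4·p·q + 5]].
At the point, J = [[0.250, -0.500], [4.500, 4.000]] (det J = 3.250).
Solving J·Δ = −F gives Δ = (-1.154, 3.673).
Then the next iterate is (p, q)₁ = (-1.654, 3.173).
Round to (-1.654, 3.173) and repeat: F = (-4.58443, 34.81799), J = [[10.06793, -4.15028], [-12.82786, 25.99257]].
Δ = (-0.122, -1.400), so (p, q)₂ = (-1.776, 1.773).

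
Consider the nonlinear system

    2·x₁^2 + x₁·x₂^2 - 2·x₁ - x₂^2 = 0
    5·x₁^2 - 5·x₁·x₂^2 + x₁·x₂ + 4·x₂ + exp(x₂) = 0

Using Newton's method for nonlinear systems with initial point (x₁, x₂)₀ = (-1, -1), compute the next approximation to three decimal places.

At (-1, -1): F = (2.000, 7.36788).
Jacobian J = [[4·x₁ + x₂^2 - 2, 2·x₁·x₂ - 2·x₂], [10·x₁ - 5·x₂^2 + x₂, -10·x₁·x₂ + x₁ + exp(x₂) + 4]].
At the point, J = [[-5.000, 4.000], [-16.000, -6.63212]] (det J = 97.16060).
Solving J·Δ = −F gives Δ = (0.440, 0.050).
Then the next iterate is (x₁, x₂)₁ = (-0.560, -0.950).

(-0.560, -0.950)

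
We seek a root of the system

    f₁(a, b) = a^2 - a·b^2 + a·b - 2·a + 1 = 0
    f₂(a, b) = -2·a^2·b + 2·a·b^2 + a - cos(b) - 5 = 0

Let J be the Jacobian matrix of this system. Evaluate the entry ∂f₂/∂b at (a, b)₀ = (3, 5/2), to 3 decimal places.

12.598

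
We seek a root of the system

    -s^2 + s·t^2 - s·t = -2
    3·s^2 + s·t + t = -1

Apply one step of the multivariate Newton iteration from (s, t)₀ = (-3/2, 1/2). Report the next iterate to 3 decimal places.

At (-3/2, 1/2): F = (0.125, 7.500).
Jacobian J = [[-2·s + t^2 - t, 2·s·t - s], [6·s + t, s + 1]].
At the point, J = [[2.750, 0.000], [-8.500, -0.500]] (det J = -1.375).
Solving J·Δ = −F gives Δ = (-0.045, 15.773).
Then the next iterate is (s, t)₁ = (-1.545, 16.273).

(-1.545, 16.273)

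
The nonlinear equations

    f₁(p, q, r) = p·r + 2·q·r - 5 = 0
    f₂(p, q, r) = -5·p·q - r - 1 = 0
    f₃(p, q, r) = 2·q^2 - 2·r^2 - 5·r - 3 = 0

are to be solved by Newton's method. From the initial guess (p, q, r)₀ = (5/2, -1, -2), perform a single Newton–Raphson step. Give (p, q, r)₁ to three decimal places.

(-0.464, -1.071, -2.429)

At (5/2, -1, -2): F = (-6.000, 13.500, 1.000).
Jacobian J = [[r, 2·r, p + 2·q], [-5·q, -5·p, -1], [0, 4·q, -4·r - 5]].
At the point, J = [[-2.000, -4.000, 0.500], [5.000, -12.500, -1.000], [0.000, -4.000, 3.000]] (det J = 133.000).
Solving J·Δ = −F gives Δ = (-2.964, -0.071, -0.429).
Then the next iterate is (p, q, r)₁ = (-0.464, -1.071, -2.429).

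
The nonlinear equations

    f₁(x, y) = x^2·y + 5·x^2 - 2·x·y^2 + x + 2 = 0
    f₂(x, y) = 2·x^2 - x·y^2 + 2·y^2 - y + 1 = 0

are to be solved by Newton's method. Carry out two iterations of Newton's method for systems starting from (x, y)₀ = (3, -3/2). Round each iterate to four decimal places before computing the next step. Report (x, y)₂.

At (3, -3/2): F = (23.0000, 18.2500).
Jacobian J = [[2·x·y + 10·x - 2·y^2 + 1, x^2 - 4·x·y], [4·x - y^2, -2·x·y + 4·y - 1]].
At the point, J = [[17.5000, 27.0000], [9.7500, 2.0000]] (det J = -228.2500).
Solving J·Δ = −F gives Δ = (-1.9573, 0.4168).
Then the next iterate is (x, y)₁ = (1.0427, -1.0832).
Round to (1.0427, -1.0832) and repeat: F = (4.854290, 5.380868), J = [[6.821450, 5.605034], [2.997478, -3.073895]].
Δ = (-1.1936, 0.5866), so (x, y)₂ = (-0.1509, -0.4966).

(-0.1509, -0.4966)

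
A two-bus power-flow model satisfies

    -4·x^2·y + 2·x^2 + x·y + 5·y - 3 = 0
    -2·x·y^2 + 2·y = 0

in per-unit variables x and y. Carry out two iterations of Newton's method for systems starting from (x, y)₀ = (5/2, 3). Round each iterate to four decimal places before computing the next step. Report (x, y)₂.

At (5/2, 3): F = (-43.0000, -39.0000).
Jacobian J = [[-8·x·y + 4·x + y, -4·x^2 + x + 5], [-2·y^2, -4·x·y + 2]].
At the point, J = [[-47.0000, -17.5000], [-18.0000, -28.0000]] (det J = 1001.0000).
Solving J·Δ = −F gives Δ = (-0.5210, -1.0579).
Then the next iterate is (x, y)₁ = (1.9790, 1.9421).
Round to (1.9790, 1.9421) and repeat: F = (-12.037682, -11.044396), J = [[-20.889227, -8.686764], [-7.543505, -13.373664]].
Δ = (-0.3042, -0.6542), so (x, y)₂ = (1.6748, 1.2879).

(1.6748, 1.2879)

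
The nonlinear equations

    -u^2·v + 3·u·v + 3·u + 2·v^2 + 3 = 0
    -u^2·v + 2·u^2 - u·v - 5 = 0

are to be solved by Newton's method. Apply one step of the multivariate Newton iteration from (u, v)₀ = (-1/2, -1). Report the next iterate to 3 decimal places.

At (-1/2, -1): F = (5.250, -4.750).
Jacobian J = [[-2·u·v + 3·v + 3, -u^2 + 3·u + 4·v], [-2·u·v + 4·u - v, -u^2 - u]].
At the point, J = [[-1.000, -5.750], [-2.000, 0.250]] (det J = -11.750).
Solving J·Δ = −F gives Δ = (-2.213, 1.298).
Then the next iterate is (u, v)₁ = (-2.713, 0.298).

(-2.713, 0.298)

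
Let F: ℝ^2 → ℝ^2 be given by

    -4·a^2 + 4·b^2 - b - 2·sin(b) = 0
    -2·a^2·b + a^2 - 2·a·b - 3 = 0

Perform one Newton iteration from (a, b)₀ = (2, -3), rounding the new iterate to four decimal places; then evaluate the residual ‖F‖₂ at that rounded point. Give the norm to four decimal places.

11.2564

At (2, -3): F = (23.282240, 37.0000).
Jacobian J = [[-8·a, 8·b - 2·cos(b) - 1], [-4·a·b + 2·a - 2·b, -2·a^2 - 2·a]].
At the point, J = [[-16.0000, -23.020015], [34.0000, -12.0000]] (det J = 974.680510).
Solving J·Δ = −F gives Δ = (-0.5872, 1.4195).
Then the next iterate is (a, b)₁ = (1.4128, -1.5805).
Re-evaluating at (1.4128, -1.5805): F = (5.588311, 9.771233), so ‖F‖₂ = 11.2564.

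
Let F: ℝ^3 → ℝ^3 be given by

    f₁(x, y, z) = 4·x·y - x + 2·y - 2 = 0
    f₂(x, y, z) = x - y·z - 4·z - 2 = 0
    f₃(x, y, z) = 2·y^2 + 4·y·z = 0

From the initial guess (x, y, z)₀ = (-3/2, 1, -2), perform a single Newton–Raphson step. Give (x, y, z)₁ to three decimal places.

At (-3/2, 1, -2): F = (-4.500, 6.500, -6.000).
Jacobian J = [[4·y - 1, 4·x + 2, 0], [1, -z, -y - 4], [0, 4·y + 4·z, 4·y]].
At the point, J = [[3.000, -4.000, 0.000], [1.000, 2.000, -5.000], [0.000, -4.000, 4.000]] (det J = -20.000).
Solving J·Δ = −F gives Δ = (1.900, 0.300, 1.800).
Then the next iterate is (x, y, z)₁ = (0.400, 1.300, -0.200).

(0.400, 1.300, -0.200)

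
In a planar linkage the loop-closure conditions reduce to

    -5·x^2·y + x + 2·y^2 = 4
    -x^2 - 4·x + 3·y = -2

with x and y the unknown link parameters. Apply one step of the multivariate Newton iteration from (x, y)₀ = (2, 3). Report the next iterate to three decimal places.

At (2, 3): F = (-44.000, -1.000).
Jacobian J = [[-10·x·y + 1, -5·x^2 + 4·y], [-2·x - 4, 3]].
At the point, J = [[-59.000, -8.000], [-8.000, 3.000]] (det J = -241.000).
Solving J·Δ = −F gives Δ = (-0.581, -1.216).
Then the next iterate is (x, y)₁ = (1.419, 1.784).

(1.419, 1.784)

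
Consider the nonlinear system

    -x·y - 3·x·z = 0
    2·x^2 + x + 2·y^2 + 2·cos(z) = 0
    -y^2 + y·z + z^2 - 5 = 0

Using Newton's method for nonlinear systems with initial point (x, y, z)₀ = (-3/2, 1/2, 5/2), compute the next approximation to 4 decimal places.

(-0.1675, 2.3377, 1.5897)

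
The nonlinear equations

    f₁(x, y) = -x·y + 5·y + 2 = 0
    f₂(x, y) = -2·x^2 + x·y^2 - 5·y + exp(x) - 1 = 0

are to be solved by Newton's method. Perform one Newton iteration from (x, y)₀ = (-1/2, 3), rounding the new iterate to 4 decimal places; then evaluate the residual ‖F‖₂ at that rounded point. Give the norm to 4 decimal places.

At (-1/2, 3): F = (18.5000, -20.393469).
Jacobian J = [[-y, -x + 5], [-4·x + y^2 + exp(x), 2·x·y - 5]].
At the point, J = [[-3.0000, 5.5000], [11.606531, -8.0000]] (det J = -39.835919).
Solving J·Δ = −F gives Δ = (-0.8996, -3.8543).
Then the next iterate is (x, y)₁ = (-1.3996, -0.8543).
Re-evaluating at (-1.3996, -0.8543): F = (-3.467178, -1.421033), so ‖F‖₂ = 3.7471.

3.7471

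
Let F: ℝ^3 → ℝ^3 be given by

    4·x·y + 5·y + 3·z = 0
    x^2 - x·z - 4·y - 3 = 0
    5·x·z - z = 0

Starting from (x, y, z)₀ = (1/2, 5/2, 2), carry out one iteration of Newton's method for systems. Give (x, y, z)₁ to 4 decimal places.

At (1/2, 5/2, 2): F = (23.5000, -13.7500, 3.0000).
Jacobian J = [[4·y, 4·x + 5, 3], [2·x - z, -4, -x], [5·z, 0, 5·x - 1]].
At the point, J = [[10.0000, 7.0000, 3.0000], [-1.0000, -4.0000, -0.5000], [10.0000, 0.0000, 1.5000]] (det J = 35.5000).
Solving J·Δ = −F gives Δ = (-0.8134, -3.6620, 3.4225).
Then the next iterate is (x, y, z)₁ = (-0.3134, -1.1620, 5.4225).

(-0.3134, -1.1620, 5.4225)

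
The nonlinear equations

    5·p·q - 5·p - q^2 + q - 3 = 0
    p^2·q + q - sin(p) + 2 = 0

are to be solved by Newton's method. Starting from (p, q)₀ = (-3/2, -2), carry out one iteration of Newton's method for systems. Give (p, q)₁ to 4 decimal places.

At (-3/2, -2): F = (13.5000, -3.502505).
Jacobian J = [[5·q - 5, 5·p - 2·q + 1], [2·p·q - cos(p), p^2 + 1]].
At the point, J = [[-15.0000, -2.5000], [5.929263, 3.2500]] (det J = -33.926843).
Solving J·Δ = −F gives Δ = (1.0351, -0.8108).
Then the next iterate is (p, q)₁ = (-0.4649, -2.8108).

(-0.4649, -2.8108)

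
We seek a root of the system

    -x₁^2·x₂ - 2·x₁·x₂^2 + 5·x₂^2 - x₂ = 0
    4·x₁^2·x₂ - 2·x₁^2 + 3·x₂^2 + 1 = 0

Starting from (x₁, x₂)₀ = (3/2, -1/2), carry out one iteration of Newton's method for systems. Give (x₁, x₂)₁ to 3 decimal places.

At (3/2, -1/2): F = (2.125, -7.250).
Jacobian J = [[-2·x₁·x₂ - 2·x₂^2, -x₁^2 - 4·x₁·x₂ + 10·x₂ - 1], [8·x₁·x₂ - 4·x₁, 4·x₁^2 + 6·x₂]].
At the point, J = [[1.000, -5.250], [-12.000, 6.000]] (det J = -57.000).
Solving J·Δ = −F gives Δ = (-0.444, 0.320).
Then the next iterate is (x₁, x₂)₁ = (1.056, -0.180).

(1.056, -0.180)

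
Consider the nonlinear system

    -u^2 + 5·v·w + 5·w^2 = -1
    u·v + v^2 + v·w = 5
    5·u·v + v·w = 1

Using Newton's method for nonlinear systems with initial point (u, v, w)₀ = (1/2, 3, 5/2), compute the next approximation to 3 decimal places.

At (1/2, 3, 5/2): F = (69.500, 13.000, 14.000).
Jacobian J = [[-2·u, 5·w, 5·v + 10·w], [v, u + 2·v + w, v], [5·v, 5·u + w, v]].
At the point, J = [[-1.000, 12.500, 40.000], [3.000, 9.000, 3.000], [15.000, 5.000, 3.000]] (det J = -4362.000).
Solving J·Δ = −F gives Δ = (-0.360, -0.829, -1.488).
Then the next iterate is (u, v, w)₁ = (0.140, 2.171, 1.012).

(0.140, 2.171, 1.012)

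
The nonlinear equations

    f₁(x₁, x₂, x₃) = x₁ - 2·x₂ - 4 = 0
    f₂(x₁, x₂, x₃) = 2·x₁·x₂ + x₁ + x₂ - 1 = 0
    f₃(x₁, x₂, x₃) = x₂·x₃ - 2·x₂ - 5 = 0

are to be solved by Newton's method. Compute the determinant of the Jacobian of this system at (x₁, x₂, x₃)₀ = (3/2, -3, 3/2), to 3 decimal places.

J = [[1, -2, 0], [2·x₂ + 1, 2·x₁ + 1, 0], [0, x₃ - 2, x₂]].
At the point, J = [[1.000, -2.000, 0.000], [-5.000, 4.000, 0.000], [0.000, -0.500, -3.000]].
det J = 18.000.

18.000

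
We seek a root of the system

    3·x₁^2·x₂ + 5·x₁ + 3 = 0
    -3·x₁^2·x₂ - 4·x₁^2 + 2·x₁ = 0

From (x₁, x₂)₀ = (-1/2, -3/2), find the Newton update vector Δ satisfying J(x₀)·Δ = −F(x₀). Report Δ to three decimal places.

(0.136, -0.894)

At (-1/2, -3/2): F = (-0.625, -0.875).
Jacobian J = [[6·x₁·x₂ + 5, 3·x₁^2], [-6·x₁·x₂ - 8·x₁ + 2, -3·x₁^2]].
At the point, J = [[9.500, 0.750], [1.500, -0.750]] (det J = -8.250).
Solving J·Δ = −F gives Δ = (0.136, -0.894).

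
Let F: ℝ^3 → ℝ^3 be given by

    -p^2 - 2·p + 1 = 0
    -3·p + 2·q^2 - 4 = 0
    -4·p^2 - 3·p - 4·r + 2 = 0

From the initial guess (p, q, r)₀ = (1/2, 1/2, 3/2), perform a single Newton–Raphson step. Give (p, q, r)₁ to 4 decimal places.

At (1/2, 1/2, 3/2): F = (-0.2500, -5.0000, -6.5000).
Jacobian J = [[-2·p - 2, 0, 0], [-3, 4·q, 0], [-8·p - 3, 0, -4]].
At the point, J = [[-3.0000, 0.0000, 0.0000], [-3.0000, 2.0000, 0.0000], [-7.0000, 0.0000, -4.0000]] (det J = 24.0000).
Solving J·Δ = −F gives Δ = (-0.0833, 2.3750, -1.4792).
Then the next iterate is (p, q, r)₁ = (0.4167, 2.8750, 0.0208).

(0.4167, 2.8750, 0.0208)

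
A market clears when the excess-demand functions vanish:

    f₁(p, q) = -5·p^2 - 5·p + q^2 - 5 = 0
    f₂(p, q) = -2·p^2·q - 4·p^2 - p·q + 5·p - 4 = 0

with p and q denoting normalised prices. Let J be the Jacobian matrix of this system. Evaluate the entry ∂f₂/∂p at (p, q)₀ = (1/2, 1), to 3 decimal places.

-2.000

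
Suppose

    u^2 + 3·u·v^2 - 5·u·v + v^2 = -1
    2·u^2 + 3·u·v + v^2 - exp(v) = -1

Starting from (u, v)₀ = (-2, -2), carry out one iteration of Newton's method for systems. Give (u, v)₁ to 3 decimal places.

At (-2, -2): F = (-35.000, 24.86466).
Jacobian J = [[2·u + 3·v^2 - 5·v, 6·u·v - 5·u + 2·v], [4·u + 3·v, 3·u + 2·v - exp(v)]].
At the point, J = [[18.000, 30.000], [-14.000, -10.13534]] (det J = 237.56396).
Solving J·Δ = −F gives Δ = (1.647, 0.179).
Then the next iterate is (u, v)₁ = (-0.353, -1.821).

(-0.353, -1.821)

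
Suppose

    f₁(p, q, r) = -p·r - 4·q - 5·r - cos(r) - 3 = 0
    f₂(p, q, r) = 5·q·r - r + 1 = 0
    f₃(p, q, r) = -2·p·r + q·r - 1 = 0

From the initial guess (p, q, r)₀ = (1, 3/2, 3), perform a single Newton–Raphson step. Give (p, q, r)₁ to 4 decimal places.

(1.5038, 2.4499, -2.3459)

At (1, 3/2, 3): F = (-26.010008, 20.5000, -2.5000).
Jacobian J = [[-r, -4, -p + sin(r) - 5], [0, 5·r, 5·q - 1], [-2·r, r, -2·p + q]].
At the point, J = [[-3.0000, -4.0000, -5.858880], [0.0000, 15.0000, 6.5000], [-6.0000, 3.0000, -0.5000]] (det J = -290.299199).
Solving J·Δ = −F gives Δ = (0.5038, 0.9499, -5.3459).
Then the next iterate is (p, q, r)₁ = (1.5038, 2.4499, -2.3459).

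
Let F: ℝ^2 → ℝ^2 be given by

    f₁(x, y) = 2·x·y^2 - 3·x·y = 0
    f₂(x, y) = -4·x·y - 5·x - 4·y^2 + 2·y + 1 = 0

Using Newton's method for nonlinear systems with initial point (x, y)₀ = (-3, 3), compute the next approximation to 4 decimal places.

(-1.4262, 2.5246)

At (-3, 3): F = (-27.0000, 22.0000).
Jacobian J = [[2·y^2 - 3·y, 4·x·y - 3·x], [-4·y - 5, -4·x - 8·y + 2]].
At the point, J = [[9.0000, -27.0000], [-17.0000, -10.0000]] (det J = -549.0000).
Solving J·Δ = −F gives Δ = (1.5738, -0.4754).
Then the next iterate is (x, y)₁ = (-1.4262, 2.5246).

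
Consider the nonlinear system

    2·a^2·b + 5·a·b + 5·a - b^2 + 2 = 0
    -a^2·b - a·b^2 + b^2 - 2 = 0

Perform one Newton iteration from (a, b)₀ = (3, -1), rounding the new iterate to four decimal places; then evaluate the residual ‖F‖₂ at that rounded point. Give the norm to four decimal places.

4.0509

At (3, -1): F = (-17.0000, 5.0000).
Jacobian J = [[4·a·b + 5·b + 5, 2·a^2 + 5·a - 2·b], [-2·a·b - b^2, -a^2 - 2·a·b + 2·b]].
At the point, J = [[-12.0000, 35.0000], [5.0000, -5.0000]] (det J = -115.0000).
Solving J·Δ = −F gives Δ = (-0.7826, 0.2174).
Then the next iterate is (a, b)₁ = (2.2174, -0.7826).
Re-evaluating at (2.2174, -0.7826): F = (-3.898023, 1.102325), so ‖F‖₂ = 4.0509.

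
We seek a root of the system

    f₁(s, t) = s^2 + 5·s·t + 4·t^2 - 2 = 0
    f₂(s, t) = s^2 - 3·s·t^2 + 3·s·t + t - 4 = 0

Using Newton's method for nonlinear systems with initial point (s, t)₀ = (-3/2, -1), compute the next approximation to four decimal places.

At (-3/2, -1): F = (11.7500, 6.2500).
Jacobian J = [[2·s + 5·t, 5·s + 8·t], [2·s - 3·t^2 + 3·t, -6·s·t + 3·s + 1]].
At the point, J = [[-8.0000, -15.5000], [-9.0000, -12.5000]] (det J = -39.5000).
Solving J·Δ = −F gives Δ = (-1.2658, 1.4114).
Then the next iterate is (s, t)₁ = (-2.7658, 0.4114).

(-2.7658, 0.4114)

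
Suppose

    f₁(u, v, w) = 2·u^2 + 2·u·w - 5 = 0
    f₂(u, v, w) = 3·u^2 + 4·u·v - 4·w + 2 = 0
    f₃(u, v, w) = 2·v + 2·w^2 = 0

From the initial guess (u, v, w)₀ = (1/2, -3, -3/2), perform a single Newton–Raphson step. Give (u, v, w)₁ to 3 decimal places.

(2.821, 22.714, 6.821)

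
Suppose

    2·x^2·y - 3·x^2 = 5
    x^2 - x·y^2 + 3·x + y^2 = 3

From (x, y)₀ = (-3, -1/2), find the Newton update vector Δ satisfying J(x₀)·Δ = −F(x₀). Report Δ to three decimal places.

At (-3, -1/2): F = (-41.000, -2.000).
Jacobian J = [[4·x·y - 6·x, 2·x^2], [2·x - y^2 + 3, -2·x·y + 2·y]].
At the point, J = [[24.000, 18.000], [-3.250, -4.000]] (det J = -37.500).
Solving J·Δ = −F gives Δ = (5.333, -4.833).

(5.333, -4.833)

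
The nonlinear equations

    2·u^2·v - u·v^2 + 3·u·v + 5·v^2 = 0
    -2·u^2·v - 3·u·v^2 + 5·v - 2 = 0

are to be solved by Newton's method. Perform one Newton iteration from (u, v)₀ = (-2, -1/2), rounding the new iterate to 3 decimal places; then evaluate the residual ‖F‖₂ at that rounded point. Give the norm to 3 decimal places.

0.152

At (-2, -1/2): F = (0.750, 1.000).
Jacobian J = [[4·u·v - v^2 + 3·v, 2·u^2 - 2·u·v + 3·u + 10·v], [-4·u·v - 3·v^2, -2·u^2 - 6·u·v + 5]].
At the point, J = [[2.250, -5.000], [-4.750, -9.000]] (det J = -44.000).
Solving J·Δ = −F gives Δ = (-0.040, 0.132).
Then the next iterate is (u, v)₁ = (-2.040, -0.368).
Re-evaluating at (-2.040, -0.368): F = (0.14261, 0.05173), so ‖F‖₂ = 0.152.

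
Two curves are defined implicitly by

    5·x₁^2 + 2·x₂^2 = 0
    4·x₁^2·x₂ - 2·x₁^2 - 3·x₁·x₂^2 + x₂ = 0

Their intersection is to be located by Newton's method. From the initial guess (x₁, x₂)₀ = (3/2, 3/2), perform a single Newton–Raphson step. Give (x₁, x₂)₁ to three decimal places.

(0.817, 0.583)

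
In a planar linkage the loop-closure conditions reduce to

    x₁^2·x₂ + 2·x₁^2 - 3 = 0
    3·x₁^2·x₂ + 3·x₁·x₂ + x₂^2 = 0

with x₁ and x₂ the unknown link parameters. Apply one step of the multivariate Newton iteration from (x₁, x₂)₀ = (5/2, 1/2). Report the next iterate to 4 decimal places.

At (5/2, 1/2): F = (12.6250, 13.3750).
Jacobian J = [[2·x₁·x₂ + 4·x₁, x₁^2], [6·x₁·x₂ + 3·x₂, 3·x₁^2 + 3·x₁ + 2·x₂]].
At the point, J = [[12.5000, 6.2500], [9.0000, 27.2500]] (det J = 284.3750).
Solving J·Δ = −F gives Δ = (-0.9158, -0.1884).
Then the next iterate is (x₁, x₂)₁ = (1.5842, 0.3116).

(1.5842, 0.3116)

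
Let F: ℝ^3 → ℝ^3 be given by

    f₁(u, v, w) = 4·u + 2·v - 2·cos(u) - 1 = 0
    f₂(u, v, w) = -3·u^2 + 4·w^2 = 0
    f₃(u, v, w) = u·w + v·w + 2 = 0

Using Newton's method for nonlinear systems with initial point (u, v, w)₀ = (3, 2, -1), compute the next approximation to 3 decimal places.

At (3, 2, -1): F = (16.97998, -23.000, -3.000).
Jacobian J = [[2·sin(u) + 4, 2, 0], [-6·u, 0, 8·w], [w, w, u + v]].
At the point, J = [[4.28224, 2.000, 0.000], [-18.000, 0.000, -8.000], [-1.000, -1.000, 5.000]] (det J = 161.74208).
Solving J·Δ = −F gives Δ = (-0.879, -6.608, -0.897).
Then the next iterate is (u, v, w)₁ = (2.121, -4.608, -1.897).

(2.121, -4.608, -1.897)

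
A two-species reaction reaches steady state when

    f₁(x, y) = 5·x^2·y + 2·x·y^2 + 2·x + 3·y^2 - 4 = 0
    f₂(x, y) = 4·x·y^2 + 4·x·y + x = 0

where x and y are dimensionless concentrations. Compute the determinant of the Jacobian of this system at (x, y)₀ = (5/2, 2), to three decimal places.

1418.750

J = [[10·x·y + 2·y^2 + 2, 5·x^2 + 4·x·y + 6·y], [4·y^2 + 4·y + 1, 8·x·y + 4·x]].
At the point, J = [[60.000, 63.250], [25.000, 50.000]].
det J = 1418.750.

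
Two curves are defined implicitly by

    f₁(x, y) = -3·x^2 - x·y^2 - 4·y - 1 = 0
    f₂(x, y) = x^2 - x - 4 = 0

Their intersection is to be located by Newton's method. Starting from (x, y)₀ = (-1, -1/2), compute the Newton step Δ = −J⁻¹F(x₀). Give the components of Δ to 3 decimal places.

(-0.667, -1.117)

At (-1, -1/2): F = (-1.750, -2.000).
Jacobian J = [[-6·x - y^2, -2·x·y - 4], [2·x - 1, 0]].
At the point, J = [[5.750, -5.000], [-3.000, 0.000]] (det J = -15.000).
Solving J·Δ = −F gives Δ = (-0.667, -1.117).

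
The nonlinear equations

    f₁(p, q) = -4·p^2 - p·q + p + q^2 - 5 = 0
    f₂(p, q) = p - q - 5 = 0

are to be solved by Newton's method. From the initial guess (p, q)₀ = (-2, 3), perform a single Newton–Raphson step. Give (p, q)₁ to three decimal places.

At (-2, 3): F = (-8.000, -10.000).
Jacobian J = [[-8·p - q + 1, -p + 2·q], [1, -1]].
At the point, J = [[14.000, 8.000], [1.000, -1.000]] (det J = -22.000).
Solving J·Δ = −F gives Δ = (4.000, -6.000).
Then the next iterate is (p, q)₁ = (2.000, -3.000).

(2.000, -3.000)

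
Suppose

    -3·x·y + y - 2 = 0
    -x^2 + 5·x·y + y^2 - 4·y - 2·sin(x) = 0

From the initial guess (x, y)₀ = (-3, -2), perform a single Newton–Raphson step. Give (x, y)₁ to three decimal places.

At (-3, -2): F = (-22.000, 33.28224).
Jacobian J = [[-3·y, -3·x + 1], [-2·x + 5·y - 2·cos(x), 5·x + 2·y - 4]].
At the point, J = [[6.000, 10.000], [-2.02002, -23.000]] (det J = -117.79985).
Solving J·Δ = −F gives Δ = (1.470, 1.318).
Then the next iterate is (x, y)₁ = (-1.530, -0.682).

(-1.530, -0.682)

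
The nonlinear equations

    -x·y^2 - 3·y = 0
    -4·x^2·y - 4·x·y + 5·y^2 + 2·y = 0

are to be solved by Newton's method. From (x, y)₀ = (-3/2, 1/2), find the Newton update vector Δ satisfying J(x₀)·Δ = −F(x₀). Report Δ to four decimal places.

(0.6750, -0.8625)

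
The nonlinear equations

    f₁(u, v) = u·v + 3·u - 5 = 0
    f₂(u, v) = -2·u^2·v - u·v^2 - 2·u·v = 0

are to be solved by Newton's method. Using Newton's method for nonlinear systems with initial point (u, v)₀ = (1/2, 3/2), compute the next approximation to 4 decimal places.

(1.5600, -2.5400)

At (1/2, 3/2): F = (-2.7500, -3.3750).
Jacobian J = [[v + 3, u], [-4·u·v - v^2 - 2·v, -2·u^2 - 2·u·v - 2·u]].
At the point, J = [[4.5000, 0.5000], [-8.2500, -3.0000]] (det J = -9.3750).
Solving J·Δ = −F gives Δ = (1.0600, -4.0400).
Then the next iterate is (u, v)₁ = (1.5600, -2.5400).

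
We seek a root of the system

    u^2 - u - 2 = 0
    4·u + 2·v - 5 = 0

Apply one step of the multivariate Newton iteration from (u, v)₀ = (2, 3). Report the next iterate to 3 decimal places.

At (2, 3): F = (0.000, 9.000).
Jacobian J = [[2·u - 1, 0], [4, 2]].
At the point, J = [[3.000, 0.000], [4.000, 2.000]] (det J = 6.000).
Solving J·Δ = −F gives Δ = (0.000, -4.500).
Then the next iterate is (u, v)₁ = (2.000, -1.500).

(2.000, -1.500)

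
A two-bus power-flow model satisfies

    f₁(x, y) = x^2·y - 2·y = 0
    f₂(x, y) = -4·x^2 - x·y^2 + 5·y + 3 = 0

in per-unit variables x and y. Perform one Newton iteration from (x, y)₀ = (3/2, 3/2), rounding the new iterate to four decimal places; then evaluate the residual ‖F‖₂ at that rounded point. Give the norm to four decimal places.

At (3/2, 3/2): F = (0.3750, -1.8750).
Jacobian J = [[2·x·y, x^2 - 2], [-8·x - y^2, -2·x·y + 5]].
At the point, J = [[4.5000, 0.2500], [-14.2500, 0.5000]] (det J = 5.8125).
Solving J·Δ = −F gives Δ = (-0.1129, 0.5323).
Then the next iterate is (x, y)₁ = (1.3871, 2.0323).
Re-evaluating at (1.3871, 2.0323): F = (-0.154360, -0.263746), so ‖F‖₂ = 0.3056.

0.3056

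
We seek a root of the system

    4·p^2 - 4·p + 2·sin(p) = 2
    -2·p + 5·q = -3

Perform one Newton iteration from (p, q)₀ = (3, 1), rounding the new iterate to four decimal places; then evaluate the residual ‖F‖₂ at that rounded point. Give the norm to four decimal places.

At (3, 1): F = (22.282240, 2.0000).
Jacobian J = [[8·p + 2·cos(p) - 4, 0], [-2, 5]].
At the point, J = [[18.020015, 0.0000], [-2.0000, 5.0000]] (det J = 90.100075).
Solving J·Δ = −F gives Δ = (-1.2365, -0.8946).
Then the next iterate is (p, q)₁ = (1.7635, 0.1054).
Re-evaluating at (1.7635, 0.1054): F = (5.348709, 0.0000), so ‖F‖₂ = 5.3487.

5.3487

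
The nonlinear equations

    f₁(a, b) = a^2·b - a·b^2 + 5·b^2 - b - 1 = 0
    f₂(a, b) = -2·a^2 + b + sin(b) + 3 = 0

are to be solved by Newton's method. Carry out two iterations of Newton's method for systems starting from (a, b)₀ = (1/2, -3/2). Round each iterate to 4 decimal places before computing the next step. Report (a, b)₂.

(0.9649, -0.5876)

At (1/2, -3/2): F = (10.2500, 0.002505).
Jacobian J = [[2·a·b - b^2, a^2 - 2·a·b + 10·b - 1], [-4·a, cos(b) + 1]].
At the point, J = [[-3.7500, -14.2500], [-2.0000, 1.070737]] (det J = -32.515265).
Solving J·Δ = −F gives Δ = (0.3386, 0.6302).
Then the next iterate is (a, b)₁ = (0.8386, -0.8698).
Round to (0.8386, -0.8698) and repeat: F = (2.406429, -0.040500), J = [[-2.215381, -7.535921], [-3.3544, 1.644979]].
Δ = (0.1263, 0.2822), so (a, b)₂ = (0.9649, -0.5876).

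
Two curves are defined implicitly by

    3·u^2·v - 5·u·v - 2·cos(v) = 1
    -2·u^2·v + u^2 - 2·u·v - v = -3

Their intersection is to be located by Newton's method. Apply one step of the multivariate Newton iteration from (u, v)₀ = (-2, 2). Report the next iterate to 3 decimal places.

At (-2, 2): F = (43.83229, -3.000).
Jacobian J = [[6·u·v - 5·v, 3·u^2 - 5·u + 2·sin(v)], [-4·u·v + 2·u - 2·v, -2·u^2 - 2·u - 1]].
At the point, J = [[-34.000, 23.81859], [8.000, -5.000]] (det J = -20.54876).
Solving J·Δ = −F gives Δ = (-7.188, -12.101).
Then the next iterate is (u, v)₁ = (-9.188, -10.101).

(-9.188, -10.101)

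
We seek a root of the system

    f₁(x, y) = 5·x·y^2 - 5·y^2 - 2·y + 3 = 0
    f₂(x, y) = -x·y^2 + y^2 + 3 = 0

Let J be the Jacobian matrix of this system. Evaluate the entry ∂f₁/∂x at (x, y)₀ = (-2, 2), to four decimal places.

∂f₁/∂x = 5·y^2.
At (-2, 2) this is 20.0000.

20.0000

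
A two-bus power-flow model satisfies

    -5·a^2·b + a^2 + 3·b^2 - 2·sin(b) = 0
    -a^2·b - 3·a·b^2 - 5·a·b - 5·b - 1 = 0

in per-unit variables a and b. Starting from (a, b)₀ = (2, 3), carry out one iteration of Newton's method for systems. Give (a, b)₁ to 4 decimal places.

At (2, 3): F = (-29.282240, -112.0000).
Jacobian J = [[-10·a·b + 2·a, -5·a^2 + 6·b - 2·cos(b)], [-2·a·b - 3·b^2 - 5·b, -a^2 - 6·a·b - 5·a - 5]].
At the point, J = [[-56.0000, -0.020015], [-54.0000, -55.0000]] (det J = 3078.919190).
Solving J·Δ = −F gives Δ = (-0.5224, -1.5235).
Then the next iterate is (a, b)₁ = (1.4776, 1.4765).

(1.4776, 1.4765)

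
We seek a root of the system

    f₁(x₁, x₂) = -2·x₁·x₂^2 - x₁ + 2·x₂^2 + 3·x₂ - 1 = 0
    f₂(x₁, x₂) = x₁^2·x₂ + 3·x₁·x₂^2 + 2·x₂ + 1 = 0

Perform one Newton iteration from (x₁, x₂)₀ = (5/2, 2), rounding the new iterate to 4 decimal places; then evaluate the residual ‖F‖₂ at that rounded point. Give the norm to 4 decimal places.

At (5/2, 2): F = (-9.5000, 47.5000).
Jacobian J = [[-2·x₂^2 - 1, -4·x₁·x₂ + 4·x₂ + 3], [2·x₁·x₂ + 3·x₂^2, x₁^2 + 6·x₁·x₂ + 2]].
At the point, J = [[-9.0000, -9.0000], [22.0000, 38.2500]] (det J = -146.2500).
Solving J·Δ = −F gives Δ = (0.4385, -1.4940).
Then the next iterate is (x₁, x₂)₁ = (2.9385, 0.5060).
Re-evaluating at (2.9385, 0.5060): F = (-3.413152, 8.638285), so ‖F‖₂ = 9.2881.

9.2881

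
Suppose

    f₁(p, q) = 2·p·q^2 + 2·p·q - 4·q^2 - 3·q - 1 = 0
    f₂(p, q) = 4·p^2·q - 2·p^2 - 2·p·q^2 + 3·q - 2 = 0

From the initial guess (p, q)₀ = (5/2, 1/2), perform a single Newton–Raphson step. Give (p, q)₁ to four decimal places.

(2.1944, 0.5694)

At (5/2, 1/2): F = (0.2500, -1.7500).
Jacobian J = [[2·q^2 + 2·q, 4·p·q + 2·p - 8·q - 3], [8·p·q - 4·p - 2·q^2, 4·p^2 - 4·p·q + 3]].
At the point, J = [[1.5000, 3.0000], [-0.5000, 23.0000]] (det J = 36.0000).
Solving J·Δ = −F gives Δ = (-0.3056, 0.0694).
Then the next iterate is (p, q)₁ = (2.1944, 0.5694).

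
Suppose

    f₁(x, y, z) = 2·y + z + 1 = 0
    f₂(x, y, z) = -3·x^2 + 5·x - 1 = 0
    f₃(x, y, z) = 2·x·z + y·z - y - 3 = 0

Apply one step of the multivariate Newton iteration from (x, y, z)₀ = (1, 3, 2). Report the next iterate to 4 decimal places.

At (1, 3, 2): F = (9.0000, 1.0000, 4.0000).
Jacobian J = [[0, 2, 1], [-6·x + 5, 0, 0], [2·z, z - 1, 2·x + y]].
At the point, J = [[0.0000, 2.0000, 1.0000], [-1.0000, 0.0000, 0.0000], [4.0000, 1.0000, 5.0000]] (det J = 9.0000).
Solving J·Δ = −F gives Δ = (1.0000, -4.1111, -0.7778).
Then the next iterate is (x, y, z)₁ = (2.0000, -1.1111, 1.2222).

(2.0000, -1.1111, 1.2222)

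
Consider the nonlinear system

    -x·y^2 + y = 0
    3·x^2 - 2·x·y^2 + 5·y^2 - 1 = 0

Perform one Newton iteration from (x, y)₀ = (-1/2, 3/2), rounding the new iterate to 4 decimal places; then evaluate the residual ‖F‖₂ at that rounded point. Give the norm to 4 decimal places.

4.1904

At (-1/2, 3/2): F = (2.6250, 13.2500).
Jacobian J = [[-y^2, -2·x·y + 1], [6·x - 2·y^2, -4·x·y + 10·y]].
At the point, J = [[-2.2500, 2.5000], [-7.5000, 18.0000]] (det J = -21.7500).
Solving J·Δ = −F gives Δ = (0.6494, -0.4655).
Then the next iterate is (x, y)₁ = (0.1494, 1.0345).
Re-evaluating at (0.1494, 1.0345): F = (0.874614, 4.098139), so ‖F‖₂ = 4.1904.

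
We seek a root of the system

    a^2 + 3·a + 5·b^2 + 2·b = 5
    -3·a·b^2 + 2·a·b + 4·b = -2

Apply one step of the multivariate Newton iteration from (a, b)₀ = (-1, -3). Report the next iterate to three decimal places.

At (-1, -3): F = (32.000, 23.000).
Jacobian J = [[2·a + 3, 10·b + 2], [-3·b^2 + 2·b, -6·a·b + 2·a + 4]].
At the point, J = [[1.000, -28.000], [-33.000, -16.000]] (det J = -940.000).
Solving J·Δ = −F gives Δ = (0.140, 1.148).
Then the next iterate is (a, b)₁ = (-0.860, -1.852).

(-0.860, -1.852)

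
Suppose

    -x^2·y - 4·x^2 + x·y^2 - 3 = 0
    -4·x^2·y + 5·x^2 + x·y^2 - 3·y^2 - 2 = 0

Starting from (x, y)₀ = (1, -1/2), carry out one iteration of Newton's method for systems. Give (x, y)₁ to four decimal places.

(0.4881, -1.8973)

At (1, -1/2): F = (-6.2500, 4.5000).
Jacobian J = [[-2·x·y - 8·x + y^2, -x^2 + 2·x·y], [-8·x·y + 10·x + y^2, -4·x^2 + 2·x·y - 6·y]].
At the point, J = [[-6.7500, -2.0000], [14.2500, -2.0000]] (det J = 42.0000).
Solving J·Δ = −F gives Δ = (-0.5119, -1.3973).
Then the next iterate is (x, y)₁ = (0.4881, -1.8973).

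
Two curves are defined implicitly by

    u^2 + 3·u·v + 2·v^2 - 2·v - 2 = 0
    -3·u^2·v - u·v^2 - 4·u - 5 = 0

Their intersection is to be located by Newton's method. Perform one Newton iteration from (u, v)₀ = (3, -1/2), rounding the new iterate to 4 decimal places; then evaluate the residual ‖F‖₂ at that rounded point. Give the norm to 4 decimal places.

2.4387

At (3, -1/2): F = (4.0000, -4.2500).
Jacobian J = [[2·u + 3·v, 3·u + 4·v - 2], [-6·u·v - v^2 - 4, -3·u^2 - 2·u·v]].
At the point, J = [[4.5000, 5.0000], [4.7500, -24.0000]] (det J = -131.7500).
Solving J·Δ = −F gives Δ = (-0.5674, -0.2894).
Then the next iterate is (u, v)₁ = (2.4326, -0.7894).
Re-evaluating at (2.4326, -0.7894): F = (0.981764, -2.232356), so ‖F‖₂ = 2.4387.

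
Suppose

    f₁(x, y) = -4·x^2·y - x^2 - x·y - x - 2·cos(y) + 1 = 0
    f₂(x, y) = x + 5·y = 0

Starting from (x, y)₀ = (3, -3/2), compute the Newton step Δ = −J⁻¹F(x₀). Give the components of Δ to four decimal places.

(-0.2704, 0.9541)

At (3, -3/2): F = (47.358526, -4.5000).
Jacobian J = [[-8·x·y - 2·x - y - 1, -4·x^2 - x + 2·sin(y)], [1, 5]].
At the point, J = [[30.5000, -40.994990], [1.0000, 5.0000]] (det J = 193.494990).
Solving J·Δ = −F gives Δ = (-0.2704, 0.9541).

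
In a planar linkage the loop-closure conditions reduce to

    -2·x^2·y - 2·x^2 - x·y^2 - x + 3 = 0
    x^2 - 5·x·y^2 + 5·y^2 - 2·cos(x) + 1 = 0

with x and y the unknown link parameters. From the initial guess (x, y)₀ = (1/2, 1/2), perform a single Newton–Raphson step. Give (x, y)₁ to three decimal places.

(0.922, 0.332)

At (1/2, 1/2): F = (1.625, 0.11983).
Jacobian J = [[-4·x·y - 4·x - y^2 - 1, -2·x^2 - 2·x·y], [2·x - 5·y^2 + 2·sin(x), -10·x·y + 10·y]].
At the point, J = [[-4.250, -1.000], [0.70885, 2.500]] (det J = -9.91615).
Solving J·Δ = −F gives Δ = (0.422, -0.168).
Then the next iterate is (x, y)₁ = (0.922, 0.332).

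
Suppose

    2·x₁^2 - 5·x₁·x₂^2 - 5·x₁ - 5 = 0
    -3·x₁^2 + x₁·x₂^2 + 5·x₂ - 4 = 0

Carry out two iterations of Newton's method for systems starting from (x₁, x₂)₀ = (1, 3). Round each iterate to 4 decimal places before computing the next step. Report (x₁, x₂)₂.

(0.1626, 0.8185)

At (1, 3): F = (-53.0000, 17.0000).
Jacobian J = [[4·x₁ - 5·x₂^2 - 5, -10·x₁·x₂], [-6·x₁ + x₂^2, 2·x₁·x₂ + 5]].
At the point, J = [[-46.0000, -30.0000], [3.0000, 11.0000]] (det J = -416.0000).
Solving J·Δ = −F gives Δ = (-0.1755, -1.4976).
Then the next iterate is (x₁, x₂)₁ = (0.8245, 1.5024).
Round to (0.8245, 1.5024) and repeat: F = (-17.068230, 3.333665), J = [[-12.988029, -12.387288], [-2.689794, 7.477458]].
Δ = (-0.6619, -0.6839), so (x₁, x₂)₂ = (0.1626, 0.8185).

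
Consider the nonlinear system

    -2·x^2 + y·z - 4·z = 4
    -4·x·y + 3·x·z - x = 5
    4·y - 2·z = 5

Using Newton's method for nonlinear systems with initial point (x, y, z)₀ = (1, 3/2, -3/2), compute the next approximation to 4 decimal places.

At (1, 3/2, -3/2): F = (-2.2500, -16.5000, 4.0000).
Jacobian J = [[-4·x, z, y - 4], [-4·y + 3·z - 1, -4·x, 3·x], [0, 4, -2]].
At the point, J = [[-4.0000, -1.5000, -2.5000], [-11.5000, -4.0000, 3.0000], [0.0000, 4.0000, -2.0000]] (det J = 165.5000).
Solving J·Δ = −F gives Δ = (-1.0000, -0.5000, 1.0000).
Then the next iterate is (x, y, z)₁ = (0.0000, 1.0000, -0.5000).

(0.0000, 1.0000, -0.5000)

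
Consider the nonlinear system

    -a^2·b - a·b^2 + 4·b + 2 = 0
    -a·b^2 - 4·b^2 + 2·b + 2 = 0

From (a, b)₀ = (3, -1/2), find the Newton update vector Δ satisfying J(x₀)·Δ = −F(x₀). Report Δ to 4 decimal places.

(-1.3299, 0.0464)

At (3, -1/2): F = (3.7500, -0.7500).
Jacobian J = [[-2·a·b - b^2, -a^2 - 2·a·b + 4], [-b^2, -2·a·b - 8·b + 2]].
At the point, J = [[2.7500, -2.0000], [-0.2500, 9.0000]] (det J = 24.2500).
Solving J·Δ = −F gives Δ = (-1.3299, 0.0464).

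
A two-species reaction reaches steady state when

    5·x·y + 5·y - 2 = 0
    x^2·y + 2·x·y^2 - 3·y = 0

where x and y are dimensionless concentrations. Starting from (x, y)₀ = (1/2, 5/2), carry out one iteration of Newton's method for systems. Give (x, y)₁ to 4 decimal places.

(1.0022, -0.5704)

At (1/2, 5/2): F = (16.7500, -0.6250).
Jacobian J = [[5·y, 5·x + 5], [2·x·y + 2·y^2, x^2 + 4·x·y - 3]].
At the point, J = [[12.5000, 7.5000], [15.0000, 2.2500]] (det J = -84.3750).
Solving J·Δ = −F gives Δ = (0.5022, -3.0704).
Then the next iterate is (x, y)₁ = (1.0022, -0.5704).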